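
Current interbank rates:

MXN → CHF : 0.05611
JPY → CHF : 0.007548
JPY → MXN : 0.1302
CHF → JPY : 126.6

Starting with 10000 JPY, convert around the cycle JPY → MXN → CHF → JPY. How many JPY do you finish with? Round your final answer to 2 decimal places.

10000 JPY × 0.1302 = 1302 MXN
1302 MXN × 0.05611 = 73.05522 CHF
73.05522 CHF × 126.6 = 9248.790852 JPY

9248.79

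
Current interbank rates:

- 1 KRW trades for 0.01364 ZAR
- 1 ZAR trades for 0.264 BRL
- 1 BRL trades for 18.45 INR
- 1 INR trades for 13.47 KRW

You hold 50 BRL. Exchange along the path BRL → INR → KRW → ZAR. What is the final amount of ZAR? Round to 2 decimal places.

169.49

50 BRL × 18.45 = 922.5 INR
922.5 INR × 13.47 = 12426.075 KRW
12426.075 KRW × 0.01364 = 169.491663 ZAR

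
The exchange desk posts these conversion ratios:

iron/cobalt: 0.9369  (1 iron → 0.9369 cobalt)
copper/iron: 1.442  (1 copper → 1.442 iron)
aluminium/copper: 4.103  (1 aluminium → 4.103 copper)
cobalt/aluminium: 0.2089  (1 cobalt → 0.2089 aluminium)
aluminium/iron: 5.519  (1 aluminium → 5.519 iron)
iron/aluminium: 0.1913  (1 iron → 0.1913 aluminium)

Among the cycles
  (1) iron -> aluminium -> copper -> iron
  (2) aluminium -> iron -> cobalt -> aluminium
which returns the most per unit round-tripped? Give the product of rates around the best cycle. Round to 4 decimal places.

(1) 0.1913 × 4.103 × 1.442 = 1.13183
(2) 5.519 × 0.9369 × 0.2089 = 1.08017
Highest is cycle (1) at 1.1318 (>1, arbitrage).

1.1318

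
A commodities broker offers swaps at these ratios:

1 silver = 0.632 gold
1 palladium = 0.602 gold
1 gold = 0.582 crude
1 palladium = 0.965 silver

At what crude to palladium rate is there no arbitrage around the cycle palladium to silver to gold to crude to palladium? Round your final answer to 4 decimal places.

Known legs of the cycle: 0.965 × 0.632 × 0.582 = 0.35495016
For no arbitrage the full-cycle product must be 1, so the missing rate is 1 / 0.35495016 ≈ 2.817297.

2.8173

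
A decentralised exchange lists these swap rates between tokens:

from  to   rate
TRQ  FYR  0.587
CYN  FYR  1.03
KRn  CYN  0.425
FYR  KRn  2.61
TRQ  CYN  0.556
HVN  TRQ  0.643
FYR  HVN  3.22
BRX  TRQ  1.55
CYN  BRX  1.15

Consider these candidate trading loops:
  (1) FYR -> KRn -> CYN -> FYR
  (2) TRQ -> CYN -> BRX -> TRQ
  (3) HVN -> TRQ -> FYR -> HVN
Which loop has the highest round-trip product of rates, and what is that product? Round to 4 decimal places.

(1) 2.61 × 0.425 × 1.03 = 1.14253
(2) 0.556 × 1.15 × 1.55 = 0.99107
(3) 0.643 × 0.587 × 3.22 = 1.21536
Highest is cycle (3) at 1.2154 (>1, arbitrage).

1.2154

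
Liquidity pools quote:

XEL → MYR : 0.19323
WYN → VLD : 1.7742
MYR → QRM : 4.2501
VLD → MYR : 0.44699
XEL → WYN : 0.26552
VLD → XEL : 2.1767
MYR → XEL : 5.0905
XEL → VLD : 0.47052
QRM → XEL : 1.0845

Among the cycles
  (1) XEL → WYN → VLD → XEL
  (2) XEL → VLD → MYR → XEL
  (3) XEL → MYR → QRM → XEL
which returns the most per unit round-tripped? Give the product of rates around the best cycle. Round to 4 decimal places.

1.0706

(1) 0.26552 × 1.7742 × 2.1767 = 1.02541
(2) 0.47052 × 0.44699 × 5.0905 = 1.07062
(3) 0.19323 × 4.2501 × 1.0845 = 0.89064
Highest is cycle (2) at 1.0706 (>1, arbitrage).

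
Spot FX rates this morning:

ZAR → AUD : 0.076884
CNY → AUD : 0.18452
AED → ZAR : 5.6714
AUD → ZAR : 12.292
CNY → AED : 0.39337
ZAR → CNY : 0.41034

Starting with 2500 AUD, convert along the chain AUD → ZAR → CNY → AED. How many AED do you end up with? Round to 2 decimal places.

2500 AUD × 12.292 = 30730 ZAR
30730 ZAR × 0.41034 = 12609.7482 CNY
12609.7482 CNY × 0.39337 = 4960.296649434 AED

4960.30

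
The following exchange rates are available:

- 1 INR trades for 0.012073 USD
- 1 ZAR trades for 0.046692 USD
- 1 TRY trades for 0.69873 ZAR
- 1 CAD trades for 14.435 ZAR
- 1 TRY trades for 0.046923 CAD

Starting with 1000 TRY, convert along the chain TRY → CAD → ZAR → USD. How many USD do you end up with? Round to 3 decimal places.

1000 TRY × 0.046923 = 46.923 CAD
46.923 CAD × 14.435 = 677.333505 ZAR
677.333505 ZAR × 0.046692 = 31.62605601546 USD

31.626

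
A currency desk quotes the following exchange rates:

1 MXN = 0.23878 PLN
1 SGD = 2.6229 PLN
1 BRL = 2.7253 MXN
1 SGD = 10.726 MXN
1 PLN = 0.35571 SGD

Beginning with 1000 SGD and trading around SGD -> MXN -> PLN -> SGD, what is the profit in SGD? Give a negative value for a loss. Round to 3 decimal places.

1000 SGD × 10.726 = 10726 MXN
10726 MXN × 0.23878 = 2561.15428 PLN
2561.15428 PLN × 0.35571 = 911.0281889388 SGD
Net change: 911.0281889388 − 1000 = -88.9718110612 SGD

-88.972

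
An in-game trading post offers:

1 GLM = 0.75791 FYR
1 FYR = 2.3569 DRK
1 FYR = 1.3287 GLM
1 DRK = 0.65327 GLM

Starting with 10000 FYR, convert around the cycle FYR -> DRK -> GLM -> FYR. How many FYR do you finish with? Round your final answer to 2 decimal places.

10000 FYR × 2.3569 = 23569 DRK
23569 DRK × 0.65327 = 15396.92063 GLM
15396.92063 GLM × 0.75791 = 11669.4801146833 FYR

11669.48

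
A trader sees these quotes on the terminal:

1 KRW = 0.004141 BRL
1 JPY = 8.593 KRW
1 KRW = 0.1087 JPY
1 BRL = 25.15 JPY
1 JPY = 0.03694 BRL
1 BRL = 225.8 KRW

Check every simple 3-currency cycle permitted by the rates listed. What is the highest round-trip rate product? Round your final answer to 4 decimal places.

KRW→JPY→BRL→KRW: 0.1087 × 0.03694 × 225.8 = 0.90667
KRW→BRL→JPY→KRW: 0.004141 × 25.15 × 8.593 = 0.89493
Maximum is KRW→JPY→BRL→KRW at 0.9067; no arbitrage — every cycle loses value.

0.9067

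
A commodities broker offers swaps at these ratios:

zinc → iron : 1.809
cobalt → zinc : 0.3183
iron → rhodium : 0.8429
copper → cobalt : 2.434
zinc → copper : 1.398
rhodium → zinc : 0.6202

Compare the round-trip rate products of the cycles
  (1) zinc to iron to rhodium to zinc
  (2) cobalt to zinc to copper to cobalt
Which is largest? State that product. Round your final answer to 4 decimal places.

(1) 1.809 × 0.8429 × 0.6202 = 0.94568
(2) 0.3183 × 1.398 × 2.434 = 1.08309
Highest is cycle (2) at 1.0831 (>1, arbitrage).

1.0831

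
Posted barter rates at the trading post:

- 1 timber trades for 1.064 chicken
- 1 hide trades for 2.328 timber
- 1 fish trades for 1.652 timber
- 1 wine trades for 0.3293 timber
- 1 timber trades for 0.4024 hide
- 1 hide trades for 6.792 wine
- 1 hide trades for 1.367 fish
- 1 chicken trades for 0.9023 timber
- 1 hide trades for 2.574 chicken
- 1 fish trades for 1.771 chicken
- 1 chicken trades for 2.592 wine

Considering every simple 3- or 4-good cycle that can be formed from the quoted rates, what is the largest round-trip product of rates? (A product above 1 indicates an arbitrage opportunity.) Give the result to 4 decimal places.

0.9346

timber→hide→chicken→timber: 0.4024 × 2.574 × 0.9023 = 0.93458
timber→hide→fish→timber: 0.4024 × 1.367 × 1.652 = 0.90873
timber→chicken→wine→timber: 1.064 × 2.592 × 0.3293 = 0.90817
timber→hide→wine→timber: 0.4024 × 6.792 × 0.3293 = 0.90001
timber→hide→chicken→wine→timber: 0.4024 × 2.574 × 2.592 × 0.3293 = 0.88408
timber→hide→fish→chicken→timber: 0.4024 × 1.367 × 1.771 × 0.9023 = 0.87901
Maximum is timber→hide→chicken→timber at 0.9346; no arbitrage — every cycle loses value.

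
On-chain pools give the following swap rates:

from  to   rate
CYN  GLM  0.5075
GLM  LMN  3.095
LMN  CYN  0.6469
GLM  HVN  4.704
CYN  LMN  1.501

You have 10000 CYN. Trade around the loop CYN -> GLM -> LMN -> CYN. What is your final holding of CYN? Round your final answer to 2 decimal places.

10160.94

10000 CYN × 0.5075 = 5075 GLM
5075 GLM × 3.095 = 15707.125 LMN
15707.125 LMN × 0.6469 = 10160.9391625 CYN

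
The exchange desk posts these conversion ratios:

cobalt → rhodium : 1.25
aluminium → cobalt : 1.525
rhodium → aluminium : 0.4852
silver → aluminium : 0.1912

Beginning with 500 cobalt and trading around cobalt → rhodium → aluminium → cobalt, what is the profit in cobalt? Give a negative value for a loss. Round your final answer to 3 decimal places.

500 cobalt × 1.25 = 625 rhodium
625 rhodium × 0.4852 = 303.25 aluminium
303.25 aluminium × 1.525 = 462.45625 cobalt
Net change: 462.45625 − 500 = -37.54375 cobalt

-37.544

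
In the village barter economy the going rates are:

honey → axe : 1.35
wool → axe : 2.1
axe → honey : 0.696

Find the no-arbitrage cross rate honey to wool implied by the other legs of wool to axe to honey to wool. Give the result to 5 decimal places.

Known legs of the cycle: 2.1 × 0.696 = 1.4616
For no arbitrage the full-cycle product must be 1, so the missing rate is 1 / 1.4616 ≈ 0.6841817.

0.68418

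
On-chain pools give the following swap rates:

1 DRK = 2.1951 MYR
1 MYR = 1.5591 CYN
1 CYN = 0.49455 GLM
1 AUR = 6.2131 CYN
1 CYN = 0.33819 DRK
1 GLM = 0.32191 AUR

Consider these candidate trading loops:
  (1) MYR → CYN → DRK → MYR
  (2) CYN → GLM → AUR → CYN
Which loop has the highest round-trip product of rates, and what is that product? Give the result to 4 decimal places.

(1) 1.5591 × 0.33819 × 2.1951 = 1.15741
(2) 0.49455 × 0.32191 × 6.2131 = 0.98913
Highest is cycle (1) at 1.1574 (>1, arbitrage).

1.1574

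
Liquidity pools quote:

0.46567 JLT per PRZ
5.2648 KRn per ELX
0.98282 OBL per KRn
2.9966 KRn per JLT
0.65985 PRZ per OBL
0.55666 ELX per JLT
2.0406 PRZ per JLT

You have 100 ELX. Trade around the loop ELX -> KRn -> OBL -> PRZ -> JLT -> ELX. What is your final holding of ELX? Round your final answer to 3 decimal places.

88.505

100 ELX × 5.2648 = 526.48 KRn
526.48 KRn × 0.98282 = 517.4350736 OBL
517.4350736 OBL × 0.65985 = 341.42953331496 PRZ
341.42953331496 PRZ × 0.46567 = 158.9934907787774232 JLT
158.9934907787774232 JLT × 0.55666 = 88.505316576914240398512 ELX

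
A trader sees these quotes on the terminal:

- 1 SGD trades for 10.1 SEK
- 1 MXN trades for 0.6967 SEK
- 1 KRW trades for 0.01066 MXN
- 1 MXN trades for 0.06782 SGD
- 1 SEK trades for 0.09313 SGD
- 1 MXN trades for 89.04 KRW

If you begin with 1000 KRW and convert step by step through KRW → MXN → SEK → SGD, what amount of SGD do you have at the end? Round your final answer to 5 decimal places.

0.69166

1000 KRW × 0.01066 = 10.66 MXN
10.66 MXN × 0.6967 = 7.426822 SEK
7.426822 SEK × 0.09313 = 0.69165993286 SGD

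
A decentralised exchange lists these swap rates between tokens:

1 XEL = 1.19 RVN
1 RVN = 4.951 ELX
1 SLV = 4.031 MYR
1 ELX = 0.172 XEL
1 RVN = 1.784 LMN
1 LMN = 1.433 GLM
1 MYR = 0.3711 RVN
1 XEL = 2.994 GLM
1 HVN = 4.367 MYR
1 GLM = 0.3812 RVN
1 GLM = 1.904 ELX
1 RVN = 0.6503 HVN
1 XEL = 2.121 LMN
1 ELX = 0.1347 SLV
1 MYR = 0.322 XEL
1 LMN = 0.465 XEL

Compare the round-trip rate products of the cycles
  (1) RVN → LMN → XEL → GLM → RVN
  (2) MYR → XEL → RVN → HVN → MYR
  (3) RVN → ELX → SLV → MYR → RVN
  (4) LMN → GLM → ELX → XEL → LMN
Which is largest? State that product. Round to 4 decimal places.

1.0882

(1) 1.784 × 0.465 × 2.994 × 0.3812 = 0.94679
(2) 0.322 × 1.19 × 0.6503 × 4.367 = 1.08818
(3) 4.951 × 0.1347 × 4.031 × 0.3711 = 0.99762
(4) 1.433 × 1.904 × 0.172 × 2.121 = 0.99536
Highest is cycle (2) at 1.0882 (>1, arbitrage).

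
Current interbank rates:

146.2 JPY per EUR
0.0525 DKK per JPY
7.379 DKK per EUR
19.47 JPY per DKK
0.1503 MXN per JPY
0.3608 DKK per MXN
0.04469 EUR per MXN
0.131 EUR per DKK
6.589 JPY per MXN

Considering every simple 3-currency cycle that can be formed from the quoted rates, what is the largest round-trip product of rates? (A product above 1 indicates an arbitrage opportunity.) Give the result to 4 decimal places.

JPY→MXN→DKK→JPY: 0.1503 × 0.3608 × 19.47 = 1.05582
EUR→JPY→DKK→EUR: 146.2 × 0.0525 × 0.131 = 1.00549
EUR→JPY→MXN→EUR: 146.2 × 0.1503 × 0.04469 = 0.98201
Maximum is JPY→MXN→DKK→JPY at 1.0558; arbitrage exists.

1.0558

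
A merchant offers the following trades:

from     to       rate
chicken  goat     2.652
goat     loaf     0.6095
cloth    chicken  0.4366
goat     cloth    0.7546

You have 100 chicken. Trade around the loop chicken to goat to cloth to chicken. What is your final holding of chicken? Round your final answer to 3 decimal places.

87.372

100 chicken × 2.652 = 265.2 goat
265.2 goat × 0.7546 = 200.11992 cloth
200.11992 cloth × 0.4366 = 87.372357072 chicken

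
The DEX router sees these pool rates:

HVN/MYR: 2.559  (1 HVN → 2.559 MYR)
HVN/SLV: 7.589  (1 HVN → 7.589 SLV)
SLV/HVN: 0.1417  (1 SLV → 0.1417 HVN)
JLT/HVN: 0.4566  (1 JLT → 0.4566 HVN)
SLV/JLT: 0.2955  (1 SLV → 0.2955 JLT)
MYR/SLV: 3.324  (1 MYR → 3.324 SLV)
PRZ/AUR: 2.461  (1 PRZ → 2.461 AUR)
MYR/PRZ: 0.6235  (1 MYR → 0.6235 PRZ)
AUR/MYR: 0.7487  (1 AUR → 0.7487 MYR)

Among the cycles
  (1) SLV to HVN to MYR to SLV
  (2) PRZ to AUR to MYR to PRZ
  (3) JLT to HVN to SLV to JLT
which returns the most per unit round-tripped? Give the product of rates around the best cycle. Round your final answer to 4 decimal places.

1.2053

(1) 0.1417 × 2.559 × 3.324 = 1.20532
(2) 2.461 × 0.7487 × 0.6235 = 1.14883
(3) 0.4566 × 7.589 × 0.2955 = 1.02395
Highest is cycle (1) at 1.2053 (>1, arbitrage).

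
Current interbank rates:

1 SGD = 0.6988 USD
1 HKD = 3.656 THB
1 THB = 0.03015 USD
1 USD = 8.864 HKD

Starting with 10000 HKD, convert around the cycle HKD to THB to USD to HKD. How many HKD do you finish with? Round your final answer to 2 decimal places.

10000 HKD × 3.656 = 36560 THB
36560 THB × 0.03015 = 1102.284 USD
1102.284 USD × 8.864 = 9770.645376 HKD

9770.65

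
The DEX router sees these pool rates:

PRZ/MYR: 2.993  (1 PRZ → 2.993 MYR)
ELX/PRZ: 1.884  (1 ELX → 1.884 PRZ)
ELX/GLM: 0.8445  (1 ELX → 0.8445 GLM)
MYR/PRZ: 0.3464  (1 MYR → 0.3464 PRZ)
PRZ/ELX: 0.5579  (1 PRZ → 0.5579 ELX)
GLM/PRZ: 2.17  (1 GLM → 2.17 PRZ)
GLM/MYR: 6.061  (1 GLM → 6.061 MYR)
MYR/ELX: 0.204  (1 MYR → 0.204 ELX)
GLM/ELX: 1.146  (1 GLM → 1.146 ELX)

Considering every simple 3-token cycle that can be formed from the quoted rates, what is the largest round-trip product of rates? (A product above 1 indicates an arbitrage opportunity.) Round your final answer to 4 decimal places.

1.1503

MYR→ELX→PRZ→MYR: 0.204 × 1.884 × 2.993 = 1.15032
GLM→MYR→ELX→GLM: 6.061 × 0.204 × 0.8445 = 1.04418
GLM→PRZ→ELX→GLM: 2.17 × 0.5579 × 0.8445 = 1.02239
Maximum is MYR→ELX→PRZ→MYR at 1.1503; arbitrage exists.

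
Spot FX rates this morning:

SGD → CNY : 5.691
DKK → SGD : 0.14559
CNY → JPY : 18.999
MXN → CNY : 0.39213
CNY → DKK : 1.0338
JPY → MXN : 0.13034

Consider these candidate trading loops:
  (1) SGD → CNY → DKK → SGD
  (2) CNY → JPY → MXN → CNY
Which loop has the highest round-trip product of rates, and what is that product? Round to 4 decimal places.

(1) 5.691 × 1.0338 × 0.14559 = 0.85656
(2) 18.999 × 0.13034 × 0.39213 = 0.97104
Highest is cycle (2) at 0.9710 (≤1, no arbitrage).

0.9710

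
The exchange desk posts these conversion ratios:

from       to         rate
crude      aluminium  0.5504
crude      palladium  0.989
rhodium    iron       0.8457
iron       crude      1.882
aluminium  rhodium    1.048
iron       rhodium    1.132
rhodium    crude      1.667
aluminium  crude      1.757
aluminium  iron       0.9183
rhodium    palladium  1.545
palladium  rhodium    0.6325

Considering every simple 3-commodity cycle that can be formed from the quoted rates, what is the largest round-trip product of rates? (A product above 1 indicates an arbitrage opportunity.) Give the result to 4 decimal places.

palladium→rhodium→crude→palladium: 0.6325 × 1.667 × 0.989 = 1.04278
crude→aluminium→rhodium→crude: 0.5504 × 1.048 × 1.667 = 0.96156
crude→aluminium→iron→crude: 0.5504 × 0.9183 × 1.882 = 0.95122
Maximum is palladium→rhodium→crude→palladium at 1.0428; arbitrage exists.

1.0428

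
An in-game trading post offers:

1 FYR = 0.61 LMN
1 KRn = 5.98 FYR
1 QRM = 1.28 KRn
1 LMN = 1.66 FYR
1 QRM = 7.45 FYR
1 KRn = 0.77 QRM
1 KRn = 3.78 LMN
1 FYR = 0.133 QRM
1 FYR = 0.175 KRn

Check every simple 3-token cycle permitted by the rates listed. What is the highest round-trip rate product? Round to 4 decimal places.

FYR→KRn→LMN→FYR: 0.175 × 3.78 × 1.66 = 1.09809
QRM→KRn→FYR→QRM: 1.28 × 5.98 × 0.133 = 1.01804
QRM→FYR→KRn→QRM: 7.45 × 0.175 × 0.77 = 1.00389
Maximum is FYR→KRn→LMN→FYR at 1.0981; arbitrage exists.

1.0981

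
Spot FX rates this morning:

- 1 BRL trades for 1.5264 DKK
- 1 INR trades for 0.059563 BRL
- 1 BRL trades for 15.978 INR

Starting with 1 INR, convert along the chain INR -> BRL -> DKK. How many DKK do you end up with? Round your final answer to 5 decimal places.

1 INR × 0.059563 = 0.059563 BRL
0.059563 BRL × 1.5264 = 0.0909169632 DKK

0.09092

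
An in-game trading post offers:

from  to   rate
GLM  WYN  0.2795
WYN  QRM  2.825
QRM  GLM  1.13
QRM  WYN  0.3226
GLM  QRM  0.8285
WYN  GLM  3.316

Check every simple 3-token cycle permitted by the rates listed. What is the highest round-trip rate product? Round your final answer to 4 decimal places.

WYN→QRM→GLM→WYN: 2.825 × 1.13 × 0.2795 = 0.89223
WYN→GLM→QRM→WYN: 3.316 × 0.8285 × 0.3226 = 0.88628
Maximum is WYN→QRM→GLM→WYN at 0.8922; no arbitrage — every cycle loses value.

0.8922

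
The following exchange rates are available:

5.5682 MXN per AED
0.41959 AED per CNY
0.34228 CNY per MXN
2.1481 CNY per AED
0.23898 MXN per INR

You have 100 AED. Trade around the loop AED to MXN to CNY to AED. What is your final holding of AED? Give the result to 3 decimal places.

79.969

100 AED × 5.5682 = 556.82 MXN
556.82 MXN × 0.34228 = 190.5883496 CNY
190.5883496 CNY × 0.41959 = 79.968965608664 AED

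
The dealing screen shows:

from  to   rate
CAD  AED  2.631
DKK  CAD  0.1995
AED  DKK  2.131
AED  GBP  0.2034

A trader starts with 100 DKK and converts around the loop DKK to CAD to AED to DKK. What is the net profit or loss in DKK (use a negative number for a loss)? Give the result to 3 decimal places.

100 DKK × 0.1995 = 19.95 CAD
19.95 CAD × 2.631 = 52.48845 AED
52.48845 AED × 2.131 = 111.85288695 DKK
Net change: 111.85288695 − 100 = 11.85288695 DKK

11.853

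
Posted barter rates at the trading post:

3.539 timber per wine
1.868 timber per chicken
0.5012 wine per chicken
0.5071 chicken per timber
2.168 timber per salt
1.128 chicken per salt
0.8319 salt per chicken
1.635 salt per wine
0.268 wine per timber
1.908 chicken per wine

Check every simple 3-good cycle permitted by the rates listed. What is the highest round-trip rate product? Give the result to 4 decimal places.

timber→wine→chicken→timber: 0.268 × 1.908 × 1.868 = 0.95519
salt→timber→wine→salt: 2.168 × 0.268 × 1.635 = 0.94997
salt→chicken→wine→salt: 1.128 × 0.5012 × 1.635 = 0.92435
salt→timber→chicken→salt: 2.168 × 0.5071 × 0.8319 = 0.91458
timber→chicken→wine→timber: 0.5071 × 0.5012 × 3.539 = 0.89947
Maximum is timber→wine→chicken→timber at 0.9552; no arbitrage — every cycle loses value.

0.9552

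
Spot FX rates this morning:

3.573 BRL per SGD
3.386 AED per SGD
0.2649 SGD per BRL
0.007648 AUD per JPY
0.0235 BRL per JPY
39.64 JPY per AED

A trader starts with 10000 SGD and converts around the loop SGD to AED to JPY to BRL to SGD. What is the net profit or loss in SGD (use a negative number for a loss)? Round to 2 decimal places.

10000 SGD × 3.386 = 33860 AED
33860 AED × 39.64 = 1342210.4 JPY
1342210.4 JPY × 0.0235 = 31541.9444 BRL
31541.9444 BRL × 0.2649 = 8355.46107156 SGD
Net change: 8355.46107156 − 10000 = -1644.53892844 SGD

-1644.54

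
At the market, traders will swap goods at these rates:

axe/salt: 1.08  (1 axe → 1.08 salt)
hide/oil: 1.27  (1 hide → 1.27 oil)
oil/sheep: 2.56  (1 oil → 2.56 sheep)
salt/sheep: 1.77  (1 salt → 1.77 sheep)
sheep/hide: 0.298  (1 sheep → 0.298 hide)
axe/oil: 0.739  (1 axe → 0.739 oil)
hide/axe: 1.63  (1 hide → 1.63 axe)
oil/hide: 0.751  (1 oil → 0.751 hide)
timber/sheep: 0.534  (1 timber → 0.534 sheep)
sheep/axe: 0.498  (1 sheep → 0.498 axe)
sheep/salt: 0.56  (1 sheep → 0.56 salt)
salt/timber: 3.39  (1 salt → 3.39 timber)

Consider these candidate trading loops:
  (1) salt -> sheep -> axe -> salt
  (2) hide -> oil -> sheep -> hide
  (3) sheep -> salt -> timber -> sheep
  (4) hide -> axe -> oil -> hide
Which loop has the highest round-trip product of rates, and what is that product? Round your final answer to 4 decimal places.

(1) 1.77 × 0.498 × 1.08 = 0.95198
(2) 1.27 × 2.56 × 0.298 = 0.96886
(3) 0.56 × 3.39 × 0.534 = 1.01375
(4) 1.63 × 0.739 × 0.751 = 0.90463
Highest is cycle (3) at 1.0137 (>1, arbitrage).

1.0137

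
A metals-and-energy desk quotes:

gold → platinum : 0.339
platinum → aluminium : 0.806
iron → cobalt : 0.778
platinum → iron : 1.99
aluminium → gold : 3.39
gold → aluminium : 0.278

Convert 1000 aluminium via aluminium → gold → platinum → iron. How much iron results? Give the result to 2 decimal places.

1000 aluminium × 3.39 = 3390 gold
3390 gold × 0.339 = 1149.21 platinum
1149.21 platinum × 1.99 = 2286.9279 iron

2286.93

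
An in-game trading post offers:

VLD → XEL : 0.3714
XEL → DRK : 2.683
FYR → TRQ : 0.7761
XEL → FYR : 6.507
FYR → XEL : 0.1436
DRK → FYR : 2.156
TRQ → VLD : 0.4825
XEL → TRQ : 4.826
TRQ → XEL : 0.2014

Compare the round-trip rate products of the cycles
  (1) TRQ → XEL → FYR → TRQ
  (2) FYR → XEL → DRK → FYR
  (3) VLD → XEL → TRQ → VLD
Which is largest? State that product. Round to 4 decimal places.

(1) 0.2014 × 6.507 × 0.7761 = 1.01709
(2) 0.1436 × 2.683 × 2.156 = 0.83066
(3) 0.3714 × 4.826 × 0.4825 = 0.86482
Highest is cycle (1) at 1.0171 (>1, arbitrage).

1.0171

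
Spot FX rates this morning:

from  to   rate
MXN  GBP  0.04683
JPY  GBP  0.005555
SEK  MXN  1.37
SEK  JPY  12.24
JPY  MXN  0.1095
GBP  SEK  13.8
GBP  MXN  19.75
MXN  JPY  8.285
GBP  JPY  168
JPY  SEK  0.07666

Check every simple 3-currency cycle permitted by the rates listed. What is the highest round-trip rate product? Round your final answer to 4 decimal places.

0.9383

SEK→JPY→GBP→SEK: 12.24 × 0.005555 × 13.8 = 0.93831
MXN→JPY→GBP→MXN: 8.285 × 0.005555 × 19.75 = 0.90896
SEK→MXN→GBP→SEK: 1.37 × 0.04683 × 13.8 = 0.88537
SEK→MXN→JPY→SEK: 1.37 × 8.285 × 0.07666 = 0.87013
MXN→GBP→JPY→MXN: 0.04683 × 168 × 0.1095 = 0.86148
Maximum is SEK→JPY→GBP→SEK at 0.9383; no arbitrage — every cycle loses value.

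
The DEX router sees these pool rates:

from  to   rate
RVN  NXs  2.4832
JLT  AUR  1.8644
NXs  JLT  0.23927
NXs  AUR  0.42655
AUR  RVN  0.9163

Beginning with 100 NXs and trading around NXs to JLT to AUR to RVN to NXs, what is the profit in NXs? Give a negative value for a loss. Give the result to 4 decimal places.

100 NXs × 0.23927 = 23.927 JLT
23.927 JLT × 1.8644 = 44.6094988 AUR
44.6094988 AUR × 0.9163 = 40.87568375044 RVN
40.87568375044 RVN × 2.4832 = 101.502497889092608 NXs
Net change: 101.502497889092608 − 100 = 1.502497889092608 NXs

1.5025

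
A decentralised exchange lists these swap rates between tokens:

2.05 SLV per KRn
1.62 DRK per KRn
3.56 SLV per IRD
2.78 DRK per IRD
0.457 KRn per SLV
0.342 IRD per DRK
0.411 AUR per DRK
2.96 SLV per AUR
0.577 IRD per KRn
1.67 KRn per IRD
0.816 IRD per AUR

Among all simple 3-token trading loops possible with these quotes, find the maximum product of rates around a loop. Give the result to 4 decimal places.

KRn→IRD→SLV→KRn: 0.577 × 3.56 × 0.457 = 0.93873
AUR→IRD→DRK→AUR: 0.816 × 2.78 × 0.411 = 0.93235
DRK→IRD→KRn→DRK: 0.342 × 1.67 × 1.62 = 0.92525
Maximum is KRn→IRD→SLV→KRn at 0.9387; no arbitrage — every cycle loses value.

0.9387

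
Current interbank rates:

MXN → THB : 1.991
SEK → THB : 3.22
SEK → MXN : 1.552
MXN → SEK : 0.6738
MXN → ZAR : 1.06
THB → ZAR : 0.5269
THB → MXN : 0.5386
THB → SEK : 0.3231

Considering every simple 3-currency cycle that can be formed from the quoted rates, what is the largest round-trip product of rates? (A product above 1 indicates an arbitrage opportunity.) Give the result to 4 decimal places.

SEK→THB→MXN→SEK: 3.22 × 0.5386 × 0.6738 = 1.16857
SEK→MXN→THB→SEK: 1.552 × 1.991 × 0.3231 = 0.99839
Maximum is SEK→THB→MXN→SEK at 1.1686; arbitrage exists.

1.1686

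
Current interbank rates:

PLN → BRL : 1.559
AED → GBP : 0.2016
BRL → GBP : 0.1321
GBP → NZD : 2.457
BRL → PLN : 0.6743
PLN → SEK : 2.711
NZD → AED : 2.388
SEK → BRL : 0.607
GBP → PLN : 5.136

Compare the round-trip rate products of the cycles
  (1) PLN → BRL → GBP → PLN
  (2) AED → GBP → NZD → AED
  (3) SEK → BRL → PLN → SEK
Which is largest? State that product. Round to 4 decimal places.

(1) 1.559 × 0.1321 × 5.136 = 1.05773
(2) 0.2016 × 2.457 × 2.388 = 1.18285
(3) 0.607 × 0.6743 × 2.711 = 1.10961
Highest is cycle (2) at 1.1829 (>1, arbitrage).

1.1829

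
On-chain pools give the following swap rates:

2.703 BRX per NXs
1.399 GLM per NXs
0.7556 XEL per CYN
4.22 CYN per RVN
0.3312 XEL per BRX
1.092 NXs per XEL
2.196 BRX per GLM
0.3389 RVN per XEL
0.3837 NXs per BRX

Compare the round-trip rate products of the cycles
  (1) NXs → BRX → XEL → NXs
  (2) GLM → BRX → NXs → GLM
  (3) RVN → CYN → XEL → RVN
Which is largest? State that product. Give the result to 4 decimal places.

1.1788

(1) 2.703 × 0.3312 × 1.092 = 0.97760
(2) 2.196 × 0.3837 × 1.399 = 1.17880
(3) 4.22 × 0.7556 × 0.3389 = 1.08063
Highest is cycle (2) at 1.1788 (>1, arbitrage).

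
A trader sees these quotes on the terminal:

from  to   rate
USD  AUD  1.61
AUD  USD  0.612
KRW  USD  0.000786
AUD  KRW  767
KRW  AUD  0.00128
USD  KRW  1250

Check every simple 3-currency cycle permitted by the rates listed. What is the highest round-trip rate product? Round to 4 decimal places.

KRW→AUD→USD→KRW: 0.00128 × 0.612 × 1250 = 0.97920
KRW→USD→AUD→KRW: 0.000786 × 1.61 × 767 = 0.97061
Maximum is KRW→AUD→USD→KRW at 0.9792; no arbitrage — every cycle loses value.

0.9792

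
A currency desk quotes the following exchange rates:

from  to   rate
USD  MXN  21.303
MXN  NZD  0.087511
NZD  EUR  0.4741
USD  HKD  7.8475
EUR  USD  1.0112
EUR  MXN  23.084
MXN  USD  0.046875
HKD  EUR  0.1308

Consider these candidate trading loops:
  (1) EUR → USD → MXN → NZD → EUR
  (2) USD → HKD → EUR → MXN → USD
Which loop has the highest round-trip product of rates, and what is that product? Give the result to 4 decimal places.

(1) 1.0112 × 21.303 × 0.087511 × 0.4741 = 0.89374
(2) 7.8475 × 0.1308 × 23.084 × 0.046875 = 1.11069
Highest is cycle (2) at 1.1107 (>1, arbitrage).

1.1107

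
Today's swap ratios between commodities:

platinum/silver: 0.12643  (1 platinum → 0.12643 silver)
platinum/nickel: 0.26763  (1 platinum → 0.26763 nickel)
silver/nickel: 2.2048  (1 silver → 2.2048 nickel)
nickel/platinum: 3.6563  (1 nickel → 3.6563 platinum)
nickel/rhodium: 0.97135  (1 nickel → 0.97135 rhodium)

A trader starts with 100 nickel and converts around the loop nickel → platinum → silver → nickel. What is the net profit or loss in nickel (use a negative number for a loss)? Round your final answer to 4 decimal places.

100 nickel × 3.6563 = 365.63 platinum
365.63 platinum × 0.12643 = 46.2266009 silver
46.2266009 silver × 2.2048 = 101.92040966432 nickel
Net change: 101.92040966432 − 100 = 1.92040966432 nickel

1.9204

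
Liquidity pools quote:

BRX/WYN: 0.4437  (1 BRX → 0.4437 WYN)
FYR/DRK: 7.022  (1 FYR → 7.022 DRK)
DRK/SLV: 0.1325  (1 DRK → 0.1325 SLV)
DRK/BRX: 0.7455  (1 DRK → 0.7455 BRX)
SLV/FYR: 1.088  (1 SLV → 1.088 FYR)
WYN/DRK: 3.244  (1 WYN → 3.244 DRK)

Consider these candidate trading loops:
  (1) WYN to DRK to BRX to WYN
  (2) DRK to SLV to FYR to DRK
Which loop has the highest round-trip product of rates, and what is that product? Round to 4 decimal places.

1.0730

(1) 3.244 × 0.7455 × 0.4437 = 1.07304
(2) 0.1325 × 1.088 × 7.022 = 1.01229
Highest is cycle (1) at 1.0730 (>1, arbitrage).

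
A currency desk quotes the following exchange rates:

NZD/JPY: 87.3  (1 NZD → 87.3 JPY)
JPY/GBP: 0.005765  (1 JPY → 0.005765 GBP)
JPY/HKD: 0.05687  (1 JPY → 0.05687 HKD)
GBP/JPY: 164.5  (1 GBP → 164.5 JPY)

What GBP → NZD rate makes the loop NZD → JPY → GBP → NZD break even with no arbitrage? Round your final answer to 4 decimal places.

Known legs of the cycle: 87.3 × 0.005765 = 0.5032845
For no arbitrage the full-cycle product must be 1, so the missing rate is 1 / 0.5032845 ≈ 1.986948.

1.9869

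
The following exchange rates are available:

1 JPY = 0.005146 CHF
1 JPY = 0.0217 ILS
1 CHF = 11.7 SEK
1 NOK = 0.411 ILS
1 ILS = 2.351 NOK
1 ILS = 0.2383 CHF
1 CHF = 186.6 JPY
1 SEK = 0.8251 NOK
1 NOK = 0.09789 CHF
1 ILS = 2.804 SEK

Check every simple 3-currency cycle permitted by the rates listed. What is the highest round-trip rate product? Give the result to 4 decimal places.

0.9649

ILS→CHF→JPY→ILS: 0.2383 × 186.6 × 0.0217 = 0.96493
SEK→NOK→ILS→SEK: 0.8251 × 0.411 × 2.804 = 0.95088
SEK→NOK→CHF→SEK: 0.8251 × 0.09789 × 11.7 = 0.94500
Maximum is ILS→CHF→JPY→ILS at 0.9649; no arbitrage — every cycle loses value.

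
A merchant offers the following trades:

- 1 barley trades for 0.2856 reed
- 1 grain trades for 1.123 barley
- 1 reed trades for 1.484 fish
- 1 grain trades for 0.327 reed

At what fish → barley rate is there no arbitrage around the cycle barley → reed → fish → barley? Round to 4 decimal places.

2.3594

Known legs of the cycle: 0.2856 × 1.484 = 0.4238304
For no arbitrage the full-cycle product must be 1, so the missing rate is 1 / 0.4238304 ≈ 2.359434.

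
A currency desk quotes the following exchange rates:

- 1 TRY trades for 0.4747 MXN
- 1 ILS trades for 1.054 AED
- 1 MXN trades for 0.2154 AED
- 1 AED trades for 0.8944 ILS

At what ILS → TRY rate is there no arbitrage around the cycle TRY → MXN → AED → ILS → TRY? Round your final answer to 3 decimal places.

10.935

Known legs of the cycle: 0.4747 × 0.2154 × 0.8944 = 0.091452739872
For no arbitrage the full-cycle product must be 1, so the missing rate is 1 / 0.091452739872 ≈ 10.93461.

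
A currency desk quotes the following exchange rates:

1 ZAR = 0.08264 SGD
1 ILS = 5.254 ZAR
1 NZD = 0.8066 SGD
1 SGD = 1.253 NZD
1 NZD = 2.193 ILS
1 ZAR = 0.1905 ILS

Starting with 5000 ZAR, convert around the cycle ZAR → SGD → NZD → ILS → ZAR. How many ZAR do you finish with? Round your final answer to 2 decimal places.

5965.41

5000 ZAR × 0.08264 = 413.2 SGD
413.2 SGD × 1.253 = 517.7396 NZD
517.7396 NZD × 2.193 = 1135.4029428 ILS
1135.4029428 ILS × 5.254 = 5965.4070614712 ZAR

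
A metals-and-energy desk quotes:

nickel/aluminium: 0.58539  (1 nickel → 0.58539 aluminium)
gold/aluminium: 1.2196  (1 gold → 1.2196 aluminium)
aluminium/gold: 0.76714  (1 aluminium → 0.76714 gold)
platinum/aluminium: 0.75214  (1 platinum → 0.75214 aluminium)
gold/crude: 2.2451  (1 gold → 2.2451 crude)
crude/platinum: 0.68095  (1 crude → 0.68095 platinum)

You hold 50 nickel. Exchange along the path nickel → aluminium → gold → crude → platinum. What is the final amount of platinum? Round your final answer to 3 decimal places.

50 nickel × 0.58539 = 29.2695 aluminium
29.2695 aluminium × 0.76714 = 22.45380423 gold
22.45380423 gold × 2.2451 = 50.411035876773 crude
50.411035876773 crude × 0.68095 = 34.32739488028857435 platinum

34.327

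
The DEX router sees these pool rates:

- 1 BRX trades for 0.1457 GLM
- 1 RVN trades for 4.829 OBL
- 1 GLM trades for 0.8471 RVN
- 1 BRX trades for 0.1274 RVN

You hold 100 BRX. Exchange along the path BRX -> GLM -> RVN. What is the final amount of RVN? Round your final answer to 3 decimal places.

12.342

100 BRX × 0.1457 = 14.57 GLM
14.57 GLM × 0.8471 = 12.342247 RVN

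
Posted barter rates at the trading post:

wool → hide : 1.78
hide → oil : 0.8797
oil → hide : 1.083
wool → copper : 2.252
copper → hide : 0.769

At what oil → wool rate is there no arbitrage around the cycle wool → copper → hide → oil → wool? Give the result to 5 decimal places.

Known legs of the cycle: 2.252 × 0.769 × 0.8797 = 1.5234539036
For no arbitrage the full-cycle product must be 1, so the missing rate is 1 / 1.5234539036 ≈ 0.6564032.

0.65640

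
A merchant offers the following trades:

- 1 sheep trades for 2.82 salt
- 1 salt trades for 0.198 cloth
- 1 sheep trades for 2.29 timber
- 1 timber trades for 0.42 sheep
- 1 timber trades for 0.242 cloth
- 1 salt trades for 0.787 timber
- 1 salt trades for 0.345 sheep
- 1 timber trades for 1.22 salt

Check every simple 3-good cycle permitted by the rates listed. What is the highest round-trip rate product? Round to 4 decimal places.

timber→salt→sheep→timber: 1.22 × 0.345 × 2.29 = 0.96386
timber→sheep→salt→timber: 0.42 × 2.82 × 0.787 = 0.93212
Maximum is timber→salt→sheep→timber at 0.9639; no arbitrage — every cycle loses value.

0.9639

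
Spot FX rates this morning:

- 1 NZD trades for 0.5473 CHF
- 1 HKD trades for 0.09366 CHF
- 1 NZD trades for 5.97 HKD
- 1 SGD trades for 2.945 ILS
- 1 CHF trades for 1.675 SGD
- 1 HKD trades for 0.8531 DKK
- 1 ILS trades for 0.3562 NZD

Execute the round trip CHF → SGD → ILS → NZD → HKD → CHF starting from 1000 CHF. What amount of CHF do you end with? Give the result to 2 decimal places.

1000 CHF × 1.675 = 1675 SGD
1675 SGD × 2.945 = 4932.875 ILS
4932.875 ILS × 0.3562 = 1757.090075 NZD
1757.090075 NZD × 5.97 = 10489.82774775 HKD
10489.82774775 HKD × 0.09366 = 982.477266854265 CHF

982.48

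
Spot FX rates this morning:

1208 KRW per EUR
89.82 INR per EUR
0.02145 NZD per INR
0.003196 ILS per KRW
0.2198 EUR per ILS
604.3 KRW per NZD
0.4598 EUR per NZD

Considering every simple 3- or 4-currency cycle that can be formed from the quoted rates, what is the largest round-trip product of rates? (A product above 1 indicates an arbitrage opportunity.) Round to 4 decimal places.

INR→NZD→EUR→INR: 0.02145 × 0.4598 × 89.82 = 0.88587
KRW→ILS→EUR→KRW: 0.003196 × 0.2198 × 1208 = 0.84860
Maximum is INR→NZD→EUR→INR at 0.8859; no arbitrage — every cycle loses value.

0.8859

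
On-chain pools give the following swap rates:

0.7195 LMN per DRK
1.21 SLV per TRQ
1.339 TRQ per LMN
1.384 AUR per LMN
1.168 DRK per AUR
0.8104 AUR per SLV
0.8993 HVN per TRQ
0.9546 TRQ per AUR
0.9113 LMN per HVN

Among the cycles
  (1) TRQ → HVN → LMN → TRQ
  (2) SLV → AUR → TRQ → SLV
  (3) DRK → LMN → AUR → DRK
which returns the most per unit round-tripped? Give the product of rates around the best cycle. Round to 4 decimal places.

(1) 0.8993 × 0.9113 × 1.339 = 1.09735
(2) 0.8104 × 0.9546 × 1.21 = 0.93607
(3) 0.7195 × 1.384 × 1.168 = 1.16308
Highest is cycle (3) at 1.1631 (>1, arbitrage).

1.1631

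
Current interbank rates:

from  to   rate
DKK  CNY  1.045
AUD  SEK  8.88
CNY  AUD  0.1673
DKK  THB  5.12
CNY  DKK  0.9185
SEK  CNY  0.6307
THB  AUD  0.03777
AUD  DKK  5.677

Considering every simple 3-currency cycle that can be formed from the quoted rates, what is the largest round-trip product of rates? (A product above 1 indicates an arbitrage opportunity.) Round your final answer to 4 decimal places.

DKK→THB→AUD→DKK: 5.12 × 0.03777 × 5.677 = 1.09783
CNY→AUD→DKK→CNY: 0.1673 × 5.677 × 1.045 = 0.99250
CNY→AUD→SEK→CNY: 0.1673 × 8.88 × 0.6307 = 0.93698
Maximum is DKK→THB→AUD→DKK at 1.0978; arbitrage exists.

1.0978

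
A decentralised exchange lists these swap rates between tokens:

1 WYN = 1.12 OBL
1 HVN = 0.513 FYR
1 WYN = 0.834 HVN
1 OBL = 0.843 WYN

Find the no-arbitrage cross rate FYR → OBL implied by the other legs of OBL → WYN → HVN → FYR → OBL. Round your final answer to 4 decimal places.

Known legs of the cycle: 0.843 × 0.834 × 0.513 = 0.360670806
For no arbitrage the full-cycle product must be 1, so the missing rate is 1 / 0.360670806 ≈ 2.772611.

2.7726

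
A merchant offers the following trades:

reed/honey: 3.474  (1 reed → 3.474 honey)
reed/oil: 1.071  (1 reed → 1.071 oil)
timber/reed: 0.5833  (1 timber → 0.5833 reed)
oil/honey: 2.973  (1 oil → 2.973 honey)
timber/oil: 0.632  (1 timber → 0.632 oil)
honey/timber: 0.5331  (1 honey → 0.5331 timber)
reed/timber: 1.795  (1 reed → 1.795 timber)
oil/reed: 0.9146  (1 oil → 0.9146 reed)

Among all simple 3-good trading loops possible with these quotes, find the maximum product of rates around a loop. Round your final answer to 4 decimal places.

1.0803

reed→honey→timber→reed: 3.474 × 0.5331 × 0.5833 = 1.08027
reed→timber→oil→reed: 1.795 × 0.632 × 0.9146 = 1.03756
timber→oil→honey→timber: 0.632 × 2.973 × 0.5331 = 1.00166
Maximum is reed→honey→timber→reed at 1.0803; arbitrage exists.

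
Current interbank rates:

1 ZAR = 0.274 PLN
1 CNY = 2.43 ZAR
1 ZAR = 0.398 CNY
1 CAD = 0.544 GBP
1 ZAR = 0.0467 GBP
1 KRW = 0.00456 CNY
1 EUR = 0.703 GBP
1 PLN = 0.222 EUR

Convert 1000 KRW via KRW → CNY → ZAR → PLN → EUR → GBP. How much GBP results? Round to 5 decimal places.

1000 KRW × 0.00456 = 4.56 CNY
4.56 CNY × 2.43 = 11.0808 ZAR
11.0808 ZAR × 0.274 = 3.0361392 PLN
3.0361392 PLN × 0.222 = 0.6740229024 EUR
0.6740229024 EUR × 0.703 = 0.4738381003872 GBP

0.47384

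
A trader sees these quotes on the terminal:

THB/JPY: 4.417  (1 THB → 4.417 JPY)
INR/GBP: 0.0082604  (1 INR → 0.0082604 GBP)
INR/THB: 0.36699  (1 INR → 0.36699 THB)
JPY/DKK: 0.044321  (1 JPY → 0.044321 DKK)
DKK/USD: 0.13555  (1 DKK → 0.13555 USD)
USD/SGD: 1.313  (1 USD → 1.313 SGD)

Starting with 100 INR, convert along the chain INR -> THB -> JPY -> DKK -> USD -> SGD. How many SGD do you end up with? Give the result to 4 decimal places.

1.2787

100 INR × 0.36699 = 36.699 THB
36.699 THB × 4.417 = 162.099483 JPY
162.099483 JPY × 0.044321 = 7.184411186043 DKK
7.184411186043 DKK × 0.13555 = 0.97384693626812865 USD
0.97384693626812865 USD × 1.313 = 1.27866102732005291745 SGD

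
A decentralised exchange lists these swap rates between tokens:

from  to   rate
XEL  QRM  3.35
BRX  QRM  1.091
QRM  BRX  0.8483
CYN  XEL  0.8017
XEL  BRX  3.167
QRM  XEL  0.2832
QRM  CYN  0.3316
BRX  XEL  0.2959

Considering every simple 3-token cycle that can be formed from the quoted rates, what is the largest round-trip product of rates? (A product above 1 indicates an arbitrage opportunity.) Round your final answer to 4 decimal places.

BRX→QRM→XEL→BRX: 1.091 × 0.2832 × 3.167 = 0.97851
QRM→CYN→XEL→QRM: 0.3316 × 0.8017 × 3.35 = 0.89058
BRX→XEL→QRM→BRX: 0.2959 × 3.35 × 0.8483 = 0.84089
Maximum is BRX→QRM→XEL→BRX at 0.9785; no arbitrage — every cycle loses value.

0.9785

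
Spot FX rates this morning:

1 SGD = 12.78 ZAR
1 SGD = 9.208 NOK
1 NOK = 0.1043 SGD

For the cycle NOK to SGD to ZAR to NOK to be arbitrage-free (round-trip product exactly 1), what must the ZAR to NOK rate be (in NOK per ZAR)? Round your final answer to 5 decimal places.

Known legs of the cycle: 0.1043 × 12.78 = 1.332954
For no arbitrage the full-cycle product must be 1, so the missing rate is 1 / 1.332954 ≈ 0.7502134.

0.75021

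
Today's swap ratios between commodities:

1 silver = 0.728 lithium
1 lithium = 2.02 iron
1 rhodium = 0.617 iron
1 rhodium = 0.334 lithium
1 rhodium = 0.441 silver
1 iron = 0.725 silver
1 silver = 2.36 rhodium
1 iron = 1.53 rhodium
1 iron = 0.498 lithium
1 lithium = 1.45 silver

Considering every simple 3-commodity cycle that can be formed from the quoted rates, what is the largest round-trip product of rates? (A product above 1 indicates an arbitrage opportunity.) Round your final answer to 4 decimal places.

1.1429

silver→rhodium→lithium→silver: 2.36 × 0.334 × 1.45 = 1.14295
silver→lithium→iron→silver: 0.728 × 2.02 × 0.725 = 1.06616
silver→rhodium→iron→silver: 2.36 × 0.617 × 0.725 = 1.05569
lithium→iron→rhodium→lithium: 2.02 × 1.53 × 0.334 = 1.03226
Maximum is silver→rhodium→lithium→silver at 1.1429; arbitrage exists.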